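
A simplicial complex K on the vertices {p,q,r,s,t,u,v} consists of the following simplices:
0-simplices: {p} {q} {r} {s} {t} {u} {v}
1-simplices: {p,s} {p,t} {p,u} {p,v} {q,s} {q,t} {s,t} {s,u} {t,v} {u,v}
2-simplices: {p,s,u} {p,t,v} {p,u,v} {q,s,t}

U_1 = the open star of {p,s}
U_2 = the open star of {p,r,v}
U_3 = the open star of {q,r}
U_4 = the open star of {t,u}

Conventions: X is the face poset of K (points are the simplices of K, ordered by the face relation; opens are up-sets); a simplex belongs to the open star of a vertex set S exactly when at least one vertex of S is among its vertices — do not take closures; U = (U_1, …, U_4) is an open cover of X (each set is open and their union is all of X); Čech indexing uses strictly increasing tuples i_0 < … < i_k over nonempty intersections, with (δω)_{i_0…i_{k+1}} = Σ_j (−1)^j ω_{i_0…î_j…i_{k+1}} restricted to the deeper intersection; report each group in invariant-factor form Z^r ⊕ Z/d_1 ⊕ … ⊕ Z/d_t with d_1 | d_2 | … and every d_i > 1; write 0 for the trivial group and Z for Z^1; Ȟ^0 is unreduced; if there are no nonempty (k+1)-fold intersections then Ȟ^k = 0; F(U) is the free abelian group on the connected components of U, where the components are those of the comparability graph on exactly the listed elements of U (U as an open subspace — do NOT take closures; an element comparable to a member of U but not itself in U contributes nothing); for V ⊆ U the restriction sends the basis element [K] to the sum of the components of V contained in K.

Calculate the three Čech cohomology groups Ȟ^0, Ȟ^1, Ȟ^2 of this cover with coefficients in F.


Ȟ^0 ≅ Z^2, Ȟ^1 ≅ Z, Ȟ^2 ≅ 0

nerve simplices:
  U1={{p},{s},{p,s},{p,t},{p,u},{p,v},{q,s},{s,t},{s,u},{p,s,u},{p,t,v},{p,u,v},{q,s,t}} U2={{p},{r},{v},{p,s},{p,t},{p,u},{p,v},{t,v},{u,v},{p,s,u},{p,t,v},{p,u,v}} U3={{q},{r},{q,s},{q,t},{q,s,t}} U4={{t},{u},{p,t},{p,u},{q,t},{s,t},{s,u},{t,v},{u,v},{p,s,u},{p,t,v},{p,u,v},{q,s,t}}
  U12={{p},{p,s},{p,t},{p,u},{p,v},{p,s,u},{p,t,v},{p,u,v}} U13={{q,s},{q,s,t}} U14={{p,t},{p,u},{s,t},{s,u},{p,s,u},{p,t,v},{p,u,v},{q,s,t}} U23={{r}} U24={{p,t},{p,u},{t,v},{u,v},{p,s,u},{p,t,v},{p,u,v}} U34={{q,t},{q,s,t}}
  U124={{p,t},{p,u},{p,s,u},{p,t,v},{p,u,v}} U134={{q,s,t}}
components per intersection:
  U1: {{p},{s},{p,s},{p,t},{p,u},{p,v},{q,s},{s,t},{s,u},{p,s,u},{p,t,v},{p,u,v},{q,s,t}}
  U2: {{p},{v},{p,s},{p,t},{p,u},{p,v},{t,v},{u,v},{p,s,u},{p,t,v},{p,u,v}} {{r}}
  U3: {{q},{q,s},{q,t},{q,s,t}} {{r}}
  U4: {{t},{p,t},{q,t},{s,t},{t,v},{p,t,v},{q,s,t}} {{u},{p,u},{s,u},{u,v},{p,s,u},{p,u,v}}
  U12: {{p},{p,s},{p,t},{p,u},{p,v},{p,s,u},{p,t,v},{p,u,v}}
  U13: {{q,s},{q,s,t}}
  U14: {{p,t},{p,t,v}} {{p,u},{s,u},{p,s,u},{p,u,v}} {{s,t},{q,s,t}}
  U23: {{r}}
  U24: {{p,t},{t,v},{p,t,v}} {{p,u},{u,v},{p,s,u},{p,u,v}}
  U34: {{q,t},{q,s,t}}
  U124: {{p,t},{p,t,v}} {{p,u},{p,s,u},{p,u,v}}
  U134: {{q,s,t}}
C dims 7,9,3; δ0: rk 5, SNF 1^5; δ1: rk 3, SNF 1^3
degree 0: 7−5−0 = 2 → Ȟ^0 ≅ Z^2
degree 1: 9−3−5 = 1 → Ȟ^1 ≅ Z
degree 2: 3−0−3 = 0 → Ȟ^2 ≅ 0


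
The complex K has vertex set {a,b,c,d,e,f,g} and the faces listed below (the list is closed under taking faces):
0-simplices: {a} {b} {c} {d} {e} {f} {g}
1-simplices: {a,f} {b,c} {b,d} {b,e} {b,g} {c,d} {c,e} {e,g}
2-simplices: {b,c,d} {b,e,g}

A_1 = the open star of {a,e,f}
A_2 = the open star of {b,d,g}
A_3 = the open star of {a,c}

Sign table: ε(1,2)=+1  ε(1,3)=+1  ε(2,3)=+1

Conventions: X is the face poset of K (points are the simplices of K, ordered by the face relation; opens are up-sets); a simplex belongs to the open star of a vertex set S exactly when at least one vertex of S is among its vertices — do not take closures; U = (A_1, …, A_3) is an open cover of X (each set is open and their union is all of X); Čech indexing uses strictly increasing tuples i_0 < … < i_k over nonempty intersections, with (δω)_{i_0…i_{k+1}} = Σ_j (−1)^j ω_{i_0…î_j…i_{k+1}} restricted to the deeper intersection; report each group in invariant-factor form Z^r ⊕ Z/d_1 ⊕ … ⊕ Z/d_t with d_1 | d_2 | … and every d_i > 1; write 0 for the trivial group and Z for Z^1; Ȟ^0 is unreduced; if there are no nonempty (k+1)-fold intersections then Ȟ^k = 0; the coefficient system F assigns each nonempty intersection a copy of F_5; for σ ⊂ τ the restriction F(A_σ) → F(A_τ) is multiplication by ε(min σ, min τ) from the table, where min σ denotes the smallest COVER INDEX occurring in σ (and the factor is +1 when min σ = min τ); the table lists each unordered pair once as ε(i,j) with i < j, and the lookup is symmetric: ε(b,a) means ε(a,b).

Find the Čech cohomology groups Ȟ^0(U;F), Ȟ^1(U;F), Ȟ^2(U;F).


nerve simplices:
  A1={{a},{e},{f},{a,f},{b,e},{c,e},{e,g},{b,e,g}} A2={{b},{d},{g},{b,c},{b,d},{b,e},{b,g},{c,d},{e,g},{b,c,d},{b,e,g}} A3={{a},{c},{a,f},{b,c},{c,d},{c,e},{b,c,d}}
  A12={{b,e},{e,g},{b,e,g}} A13={{a},{a,f},{c,e}} A23={{b,c},{c,d},{b,c,d}}
C dims 3,3; δ0: rk_F5 2
degree 0: 3−2−0 = 1 → Ȟ^0 ≅ Z/5
degree 1: 3−0−2 = 1 → Ȟ^1 ≅ Z/5
degree 2: 0−0−0 = 0 → Ȟ^2 ≅ 0

Ȟ^0 ≅ Z/5, Ȟ^1 ≅ Z/5, Ȟ^2 ≅ 0


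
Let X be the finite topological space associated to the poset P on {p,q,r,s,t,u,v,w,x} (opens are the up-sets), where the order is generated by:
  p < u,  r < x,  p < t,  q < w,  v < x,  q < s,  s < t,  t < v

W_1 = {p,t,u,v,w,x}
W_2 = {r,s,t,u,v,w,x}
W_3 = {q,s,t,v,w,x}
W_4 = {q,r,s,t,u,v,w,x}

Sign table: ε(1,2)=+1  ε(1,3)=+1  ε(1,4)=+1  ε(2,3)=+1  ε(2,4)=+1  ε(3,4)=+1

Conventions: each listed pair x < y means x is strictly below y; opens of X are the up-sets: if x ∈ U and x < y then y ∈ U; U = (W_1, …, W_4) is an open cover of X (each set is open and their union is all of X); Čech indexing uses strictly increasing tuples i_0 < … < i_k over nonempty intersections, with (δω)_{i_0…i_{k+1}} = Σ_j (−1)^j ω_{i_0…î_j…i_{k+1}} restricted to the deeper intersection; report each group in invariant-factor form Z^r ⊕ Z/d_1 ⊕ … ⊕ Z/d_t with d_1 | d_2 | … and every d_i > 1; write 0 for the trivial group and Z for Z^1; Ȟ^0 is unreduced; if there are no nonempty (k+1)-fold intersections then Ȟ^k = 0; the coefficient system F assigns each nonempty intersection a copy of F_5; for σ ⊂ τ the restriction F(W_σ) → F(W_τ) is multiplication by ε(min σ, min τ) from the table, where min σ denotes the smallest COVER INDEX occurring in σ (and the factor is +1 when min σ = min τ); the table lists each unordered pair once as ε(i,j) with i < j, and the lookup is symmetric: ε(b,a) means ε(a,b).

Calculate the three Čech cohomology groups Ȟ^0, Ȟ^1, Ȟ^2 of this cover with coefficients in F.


Ȟ^0(U;F) ≅ Z/5, Ȟ^1(U;F) ≅ 0, Ȟ^2(U;F) ≅ 0

nerve simplices:
  W12={t,u,v,w,x} W13={t,v,w,x} W14={t,u,v,w,x} W23={s,t,v,w,x} W24={r,s,t,u,v,w,x} W34={q,s,t,v,w,x}
  W123={t,v,w,x} W124={t,u,v,w,x} W134={t,v,w,x} W234={s,t,v,w,x}
  W1234={t,v,w,x}
C dims 4,6,4,1; δ0: rk_F5 3; δ1: rk_F5 3; δ2: rk_F5 1
degree 0: 4−3−0 = 1 → Ȟ^0 ≅ Z/5
degree 1: 6−3−3 = 0 → Ȟ^1 ≅ 0
degree 2: 4−1−3 = 0 → Ȟ^2 ≅ 0


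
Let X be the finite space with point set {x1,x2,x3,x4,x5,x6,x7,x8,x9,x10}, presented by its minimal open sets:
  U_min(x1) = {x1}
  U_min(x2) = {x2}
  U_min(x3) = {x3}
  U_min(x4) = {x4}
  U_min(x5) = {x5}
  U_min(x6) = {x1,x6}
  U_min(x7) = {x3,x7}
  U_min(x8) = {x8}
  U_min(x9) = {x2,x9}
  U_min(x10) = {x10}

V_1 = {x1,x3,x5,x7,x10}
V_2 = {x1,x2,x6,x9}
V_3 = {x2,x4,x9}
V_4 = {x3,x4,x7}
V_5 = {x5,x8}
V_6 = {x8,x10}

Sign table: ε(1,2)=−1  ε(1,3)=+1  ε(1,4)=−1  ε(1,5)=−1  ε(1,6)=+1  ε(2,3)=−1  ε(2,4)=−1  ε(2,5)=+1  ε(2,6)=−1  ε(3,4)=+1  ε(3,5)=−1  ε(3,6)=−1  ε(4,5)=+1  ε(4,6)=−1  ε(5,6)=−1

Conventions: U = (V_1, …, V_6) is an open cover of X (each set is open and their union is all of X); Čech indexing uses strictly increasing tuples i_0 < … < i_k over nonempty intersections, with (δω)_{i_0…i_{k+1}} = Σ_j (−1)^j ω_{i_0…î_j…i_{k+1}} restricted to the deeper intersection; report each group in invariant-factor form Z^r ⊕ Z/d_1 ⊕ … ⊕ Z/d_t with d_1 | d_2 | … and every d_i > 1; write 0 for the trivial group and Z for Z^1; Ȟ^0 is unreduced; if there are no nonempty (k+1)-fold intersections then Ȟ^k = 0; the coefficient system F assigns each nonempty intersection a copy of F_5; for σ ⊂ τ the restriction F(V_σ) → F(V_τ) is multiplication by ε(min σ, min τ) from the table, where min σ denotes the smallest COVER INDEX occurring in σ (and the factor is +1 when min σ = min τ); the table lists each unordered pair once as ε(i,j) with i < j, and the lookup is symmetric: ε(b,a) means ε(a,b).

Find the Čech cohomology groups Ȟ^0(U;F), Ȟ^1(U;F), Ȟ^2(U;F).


Ȟ^0(U;F) ≅ 0, Ȟ^1(U;F) ≅ Z/5, Ȟ^2(U;F) ≅ 0

cover nerve:
  V12={x1} V14={x3,x7} V15={x5} V16={x10} V23={x2,x9} V34={x4} V56={x8}
C dims 6,7; δ0: rk_F5 6
Ȟ^0: (6−6)−0=0 ⇒ 0
Ȟ^1: (7−0)−6=1 ⇒ Z/5
Ȟ^2: (0−0)−0=0 ⇒ 0


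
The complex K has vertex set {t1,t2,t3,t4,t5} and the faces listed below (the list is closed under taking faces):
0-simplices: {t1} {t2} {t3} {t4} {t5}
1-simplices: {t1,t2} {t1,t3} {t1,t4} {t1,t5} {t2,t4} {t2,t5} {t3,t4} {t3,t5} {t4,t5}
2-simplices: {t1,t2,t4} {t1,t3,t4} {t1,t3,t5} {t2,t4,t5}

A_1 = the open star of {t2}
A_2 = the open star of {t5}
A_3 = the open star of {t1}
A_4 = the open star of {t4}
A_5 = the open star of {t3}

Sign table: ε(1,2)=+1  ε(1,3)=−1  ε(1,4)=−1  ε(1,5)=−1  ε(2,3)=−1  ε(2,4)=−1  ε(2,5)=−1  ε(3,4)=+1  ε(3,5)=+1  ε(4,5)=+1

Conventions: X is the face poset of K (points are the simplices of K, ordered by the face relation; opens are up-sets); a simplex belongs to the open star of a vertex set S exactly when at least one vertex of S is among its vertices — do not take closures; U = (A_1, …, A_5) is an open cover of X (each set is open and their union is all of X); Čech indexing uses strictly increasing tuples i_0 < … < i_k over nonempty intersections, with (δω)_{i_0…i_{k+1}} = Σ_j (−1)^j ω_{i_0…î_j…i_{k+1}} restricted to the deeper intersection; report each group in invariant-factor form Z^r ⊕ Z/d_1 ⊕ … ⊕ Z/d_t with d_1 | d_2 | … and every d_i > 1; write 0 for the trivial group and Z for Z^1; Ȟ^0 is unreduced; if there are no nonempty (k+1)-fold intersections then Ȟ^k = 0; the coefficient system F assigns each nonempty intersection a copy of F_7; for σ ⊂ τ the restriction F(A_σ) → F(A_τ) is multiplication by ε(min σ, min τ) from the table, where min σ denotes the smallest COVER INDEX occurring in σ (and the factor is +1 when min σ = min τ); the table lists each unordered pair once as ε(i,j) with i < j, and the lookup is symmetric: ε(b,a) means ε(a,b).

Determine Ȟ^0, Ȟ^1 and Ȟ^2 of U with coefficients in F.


Ȟ^0 ≅ Z/7,  Ȟ^1 ≅ Z/7,  Ȟ^2 ≅ 0

nerve of the cover:
  A1={{t2},{t1,t2},{t2,t4},{t2,t5},{t1,t2,t4},{t2,t4,t5}} A2={{t5},{t1,t5},{t2,t5},{t3,t5},{t4,t5},{t1,t3,t5},{t2,t4,t5}} A3={{t1},{t1,t2},{t1,t3},{t1,t4},{t1,t5},{t1,t2,t4},{t1,t3,t4},{t1,t3,t5}} A4={{t4},{t1,t4},{t2,t4},{t3,t4},{t4,t5},{t1,t2,t4},{t1,t3,t4},{t2,t4,t5}} A5={{t3},{t1,t3},{t3,t4},{t3,t5},{t1,t3,t4},{t1,t3,t5}}
  A12={{t2,t5},{t2,t4,t5}} A13={{t1,t2},{t1,t2,t4}} A14={{t2,t4},{t1,t2,t4},{t2,t4,t5}} A23={{t1,t5},{t1,t3,t5}} A24={{t4,t5},{t2,t4,t5}} A25={{t3,t5},{t1,t3,t5}} A34={{t1,t4},{t1,t2,t4},{t1,t3,t4}} A35={{t1,t3},{t1,t3,t4},{t1,t3,t5}} A45={{t3,t4},{t1,t3,t4}}
  A124={{t2,t4,t5}} A134={{t1,t2,t4}} A235={{t1,t3,t5}} A345={{t1,t3,t4}}
C dims 5,9,4; δ0: rk_F7 4; δ1: rk_F7 4
Ȟ^0 = (5 − 4) − 0 = 1, so Ȟ^0 ≅ Z/7
Ȟ^1 = (9 − 4) − 4 = 1, so Ȟ^1 ≅ Z/7
Ȟ^2 = (4 − 0) − 4 = 0, so Ȟ^2 ≅ 0


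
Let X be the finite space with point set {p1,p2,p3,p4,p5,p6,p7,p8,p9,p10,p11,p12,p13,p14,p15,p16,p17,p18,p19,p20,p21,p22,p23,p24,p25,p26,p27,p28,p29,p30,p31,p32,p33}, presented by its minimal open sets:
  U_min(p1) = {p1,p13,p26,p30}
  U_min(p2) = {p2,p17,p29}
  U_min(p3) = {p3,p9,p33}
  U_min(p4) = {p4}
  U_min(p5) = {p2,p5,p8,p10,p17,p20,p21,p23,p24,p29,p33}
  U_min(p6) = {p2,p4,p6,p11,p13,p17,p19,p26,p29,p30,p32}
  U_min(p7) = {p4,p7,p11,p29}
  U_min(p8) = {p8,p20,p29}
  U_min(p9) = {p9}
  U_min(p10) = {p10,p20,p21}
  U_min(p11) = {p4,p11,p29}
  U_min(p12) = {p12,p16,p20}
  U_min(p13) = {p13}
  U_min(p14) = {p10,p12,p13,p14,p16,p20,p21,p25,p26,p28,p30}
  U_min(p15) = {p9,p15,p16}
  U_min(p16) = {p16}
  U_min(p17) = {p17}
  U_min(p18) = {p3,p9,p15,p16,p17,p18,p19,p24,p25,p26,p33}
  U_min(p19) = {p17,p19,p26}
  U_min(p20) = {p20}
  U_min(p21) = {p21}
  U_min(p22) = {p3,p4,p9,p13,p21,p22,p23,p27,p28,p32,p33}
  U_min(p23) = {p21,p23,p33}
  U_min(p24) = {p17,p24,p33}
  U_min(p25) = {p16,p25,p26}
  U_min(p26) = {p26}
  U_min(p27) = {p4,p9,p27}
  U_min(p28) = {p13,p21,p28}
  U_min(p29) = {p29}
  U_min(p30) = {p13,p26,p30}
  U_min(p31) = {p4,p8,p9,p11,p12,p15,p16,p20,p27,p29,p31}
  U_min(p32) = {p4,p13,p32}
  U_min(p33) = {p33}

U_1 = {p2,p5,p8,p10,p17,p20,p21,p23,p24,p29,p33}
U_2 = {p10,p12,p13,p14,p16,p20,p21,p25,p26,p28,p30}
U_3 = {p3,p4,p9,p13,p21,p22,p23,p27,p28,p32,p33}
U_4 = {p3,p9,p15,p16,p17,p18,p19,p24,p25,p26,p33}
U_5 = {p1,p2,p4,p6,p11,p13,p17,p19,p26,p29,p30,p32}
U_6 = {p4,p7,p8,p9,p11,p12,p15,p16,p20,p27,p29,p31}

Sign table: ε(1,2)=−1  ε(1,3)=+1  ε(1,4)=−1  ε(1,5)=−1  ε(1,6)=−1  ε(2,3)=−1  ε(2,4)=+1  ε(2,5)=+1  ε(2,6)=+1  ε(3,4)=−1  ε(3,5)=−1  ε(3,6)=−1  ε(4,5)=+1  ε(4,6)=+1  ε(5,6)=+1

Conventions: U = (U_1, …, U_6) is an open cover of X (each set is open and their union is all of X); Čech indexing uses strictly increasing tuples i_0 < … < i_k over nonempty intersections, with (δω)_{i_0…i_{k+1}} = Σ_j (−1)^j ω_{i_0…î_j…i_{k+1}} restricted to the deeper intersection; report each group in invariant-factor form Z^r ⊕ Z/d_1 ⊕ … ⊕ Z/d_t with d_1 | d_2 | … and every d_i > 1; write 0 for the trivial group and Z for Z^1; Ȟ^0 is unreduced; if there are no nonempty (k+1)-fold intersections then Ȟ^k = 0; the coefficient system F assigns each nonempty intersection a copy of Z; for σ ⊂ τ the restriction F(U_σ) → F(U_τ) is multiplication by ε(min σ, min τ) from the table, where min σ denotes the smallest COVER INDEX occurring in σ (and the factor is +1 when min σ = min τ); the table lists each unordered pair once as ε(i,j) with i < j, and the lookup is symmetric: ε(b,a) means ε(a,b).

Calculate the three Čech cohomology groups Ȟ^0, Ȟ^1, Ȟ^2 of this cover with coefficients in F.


Ȟ^0(U;F) ≅ Z, Ȟ^1(U;F) ≅ 0 and Ȟ^2(U;F) ≅ Z/2

nonempty overlaps:
  U12={p10,p20,p21} U13={p21,p23,p33} U14={p17,p24,p33} U15={p2,p17,p29} U16={p8,p20,p29} U23={p13,p21,p28} U24={p16,p25,p26} U25={p13,p26,p30} U26={p12,p16,p20} U34={p3,p9,p33} U35={p4,p13,p32} U36={p4,p9,p27} U45={p17,p19,p26} U46={p9,p15,p16} U56={p4,p11,p29}
  U123={p21} U126={p20} U134={p33} U145={p17} U156={p29} U235={p13} U245={p26} U246={p16} U346={p9} U356={p4}
C dims 6,15,10; δ0: rk 5, SNF 1^5; δ1: rk 10, SNF 1^9·2
degree 0: 6−5−0 = 1 → Ȟ^0 ≅ Z
degree 1: 15−10−5 = 0 → Ȟ^1 ≅ 0
degree 2: 10−0−10 = 0 plus torsion [2] → Ȟ^2 ≅ Z/2


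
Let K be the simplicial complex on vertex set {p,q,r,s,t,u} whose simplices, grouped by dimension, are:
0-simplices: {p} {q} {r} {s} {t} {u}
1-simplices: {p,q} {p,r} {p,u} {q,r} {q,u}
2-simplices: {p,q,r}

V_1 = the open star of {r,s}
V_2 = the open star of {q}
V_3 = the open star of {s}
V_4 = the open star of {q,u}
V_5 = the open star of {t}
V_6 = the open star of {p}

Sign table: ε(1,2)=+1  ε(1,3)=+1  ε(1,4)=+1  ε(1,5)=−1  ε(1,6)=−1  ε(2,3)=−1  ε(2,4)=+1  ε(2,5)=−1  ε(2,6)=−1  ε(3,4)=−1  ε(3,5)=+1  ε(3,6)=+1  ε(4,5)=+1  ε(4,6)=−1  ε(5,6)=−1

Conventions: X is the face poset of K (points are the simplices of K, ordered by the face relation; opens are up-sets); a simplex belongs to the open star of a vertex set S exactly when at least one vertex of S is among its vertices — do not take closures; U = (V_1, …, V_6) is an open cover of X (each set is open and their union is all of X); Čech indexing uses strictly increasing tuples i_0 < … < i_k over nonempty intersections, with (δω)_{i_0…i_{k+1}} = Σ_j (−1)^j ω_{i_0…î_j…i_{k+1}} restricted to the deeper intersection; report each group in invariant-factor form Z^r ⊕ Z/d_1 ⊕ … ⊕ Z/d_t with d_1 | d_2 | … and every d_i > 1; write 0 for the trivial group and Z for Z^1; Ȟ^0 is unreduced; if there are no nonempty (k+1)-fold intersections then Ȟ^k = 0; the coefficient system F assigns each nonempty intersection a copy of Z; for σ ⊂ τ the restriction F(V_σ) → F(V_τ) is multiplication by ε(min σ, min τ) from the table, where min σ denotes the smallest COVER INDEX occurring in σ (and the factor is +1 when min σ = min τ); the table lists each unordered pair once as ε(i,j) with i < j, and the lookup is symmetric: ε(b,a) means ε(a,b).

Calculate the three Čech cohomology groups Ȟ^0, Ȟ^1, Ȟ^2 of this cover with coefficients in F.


Ȟ^0(U;F) ≅ Z^2, Ȟ^1(U;F) ≅ 0 and Ȟ^2(U;F) ≅ 0

cover nerve:
  V1={{r},{s},{p,r},{q,r},{p,q,r}} V2={{q},{p,q},{q,r},{q,u},{p,q,r}} V3={{s}} V4={{q},{u},{p,q},{p,u},{q,r},{q,u},{p,q,r}} V5={{t}} V6={{p},{p,q},{p,r},{p,u},{p,q,r}}
  V12={{q,r},{p,q,r}} V13={{s}} V14={{q,r},{p,q,r}} V16={{p,r},{p,q,r}} V24={{q},{p,q},{q,r},{q,u},{p,q,r}} V26={{p,q},{p,q,r}} V46={{p,q},{p,u},{p,q,r}}
  V124={{q,r},{p,q,r}} V126={{p,q,r}} V146={{p,q,r}} V246={{p,q},{p,q,r}}
  V1246={{p,q,r}}
C dims 6,7,4,1; δ0: rk 4, SNF 1^4; δ1: rk 3, SNF 1^3; δ2: rk 1, SNF 1^1
Ȟ^0: (6−4)−0=2 ⇒ Z^2
Ȟ^1: (7−3)−4=0 ⇒ 0
Ȟ^2: (4−1)−3=0 ⇒ 0


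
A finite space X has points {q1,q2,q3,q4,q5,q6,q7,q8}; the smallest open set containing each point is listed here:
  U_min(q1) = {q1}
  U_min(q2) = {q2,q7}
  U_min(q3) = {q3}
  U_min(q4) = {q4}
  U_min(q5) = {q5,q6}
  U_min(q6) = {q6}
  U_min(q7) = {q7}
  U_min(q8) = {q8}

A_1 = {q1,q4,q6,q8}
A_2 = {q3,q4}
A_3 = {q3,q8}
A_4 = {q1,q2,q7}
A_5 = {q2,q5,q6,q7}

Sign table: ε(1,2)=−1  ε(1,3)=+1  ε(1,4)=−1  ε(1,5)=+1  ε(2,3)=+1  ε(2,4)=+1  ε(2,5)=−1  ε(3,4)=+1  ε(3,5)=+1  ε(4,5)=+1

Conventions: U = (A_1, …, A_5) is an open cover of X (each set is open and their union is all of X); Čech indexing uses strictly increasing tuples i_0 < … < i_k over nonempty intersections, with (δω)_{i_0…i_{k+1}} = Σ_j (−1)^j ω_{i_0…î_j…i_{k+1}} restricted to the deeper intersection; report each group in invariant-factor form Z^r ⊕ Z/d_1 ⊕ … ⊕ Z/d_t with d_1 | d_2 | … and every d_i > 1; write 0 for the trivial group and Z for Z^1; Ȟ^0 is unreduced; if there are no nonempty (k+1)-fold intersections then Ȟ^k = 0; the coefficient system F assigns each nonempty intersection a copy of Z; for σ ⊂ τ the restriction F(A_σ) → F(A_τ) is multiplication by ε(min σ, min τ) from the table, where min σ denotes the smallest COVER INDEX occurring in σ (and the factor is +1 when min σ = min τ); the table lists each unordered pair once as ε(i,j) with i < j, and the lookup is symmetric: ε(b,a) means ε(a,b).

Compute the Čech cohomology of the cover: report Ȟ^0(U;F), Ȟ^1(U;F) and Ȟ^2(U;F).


nerve of the cover:
  A12={q4} A13={q8} A14={q1} A15={q6} A23={q3} A45={q2,q7}
C dims 5,6; δ0: rk 5, SNF 1^4·2
Ȟ^0 = (5 − 5) − 0 = 0, so Ȟ^0 ≅ 0
Ȟ^1 = (6 − 0) − 5 = 1 plus torsion [2], so Ȟ^1 ≅ Z ⊕ Z/2
Ȟ^2 = (0 − 0) − 0 = 0, so Ȟ^2 ≅ 0

Ȟ^0 = 0; Ȟ^1 = Z ⊕ Z/2; Ȟ^2 = 0


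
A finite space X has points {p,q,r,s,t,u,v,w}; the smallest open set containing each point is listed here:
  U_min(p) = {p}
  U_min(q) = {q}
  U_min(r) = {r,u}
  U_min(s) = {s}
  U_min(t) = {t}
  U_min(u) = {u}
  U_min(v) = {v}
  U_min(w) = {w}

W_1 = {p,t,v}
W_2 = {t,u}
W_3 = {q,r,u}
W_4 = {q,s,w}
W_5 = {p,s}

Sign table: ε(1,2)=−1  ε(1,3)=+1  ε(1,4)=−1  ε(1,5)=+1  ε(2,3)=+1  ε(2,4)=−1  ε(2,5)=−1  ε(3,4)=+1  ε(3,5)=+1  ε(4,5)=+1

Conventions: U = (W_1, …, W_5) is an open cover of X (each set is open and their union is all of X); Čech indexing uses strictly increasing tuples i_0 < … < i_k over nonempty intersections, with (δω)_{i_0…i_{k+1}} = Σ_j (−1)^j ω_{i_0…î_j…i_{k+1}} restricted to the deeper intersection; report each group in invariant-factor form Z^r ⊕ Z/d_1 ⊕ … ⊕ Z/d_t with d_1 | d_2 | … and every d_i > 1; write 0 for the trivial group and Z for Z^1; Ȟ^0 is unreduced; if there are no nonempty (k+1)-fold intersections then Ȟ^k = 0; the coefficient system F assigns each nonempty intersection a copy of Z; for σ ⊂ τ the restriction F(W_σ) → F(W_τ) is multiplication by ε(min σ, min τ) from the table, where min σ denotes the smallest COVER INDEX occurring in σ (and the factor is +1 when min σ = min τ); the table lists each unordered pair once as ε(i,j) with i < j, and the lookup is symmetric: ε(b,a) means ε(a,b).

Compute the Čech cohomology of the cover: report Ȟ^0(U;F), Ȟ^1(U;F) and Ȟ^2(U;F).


nerve simplices:
  W12={t} W15={p} W23={u} W34={q} W45={s}
C dims 5,5; δ0: rk 5, SNF 1^4·2
degree 0: 5−5−0 = 0 → Ȟ^0 ≅ 0
degree 1: 5−0−5 = 0 plus torsion [2] → Ȟ^1 ≅ Z/2
degree 2: 0−0−0 = 0 → Ȟ^2 ≅ 0

Ȟ^0 ≅ 0,  Ȟ^1 ≅ Z/2,  Ȟ^2 ≅ 0


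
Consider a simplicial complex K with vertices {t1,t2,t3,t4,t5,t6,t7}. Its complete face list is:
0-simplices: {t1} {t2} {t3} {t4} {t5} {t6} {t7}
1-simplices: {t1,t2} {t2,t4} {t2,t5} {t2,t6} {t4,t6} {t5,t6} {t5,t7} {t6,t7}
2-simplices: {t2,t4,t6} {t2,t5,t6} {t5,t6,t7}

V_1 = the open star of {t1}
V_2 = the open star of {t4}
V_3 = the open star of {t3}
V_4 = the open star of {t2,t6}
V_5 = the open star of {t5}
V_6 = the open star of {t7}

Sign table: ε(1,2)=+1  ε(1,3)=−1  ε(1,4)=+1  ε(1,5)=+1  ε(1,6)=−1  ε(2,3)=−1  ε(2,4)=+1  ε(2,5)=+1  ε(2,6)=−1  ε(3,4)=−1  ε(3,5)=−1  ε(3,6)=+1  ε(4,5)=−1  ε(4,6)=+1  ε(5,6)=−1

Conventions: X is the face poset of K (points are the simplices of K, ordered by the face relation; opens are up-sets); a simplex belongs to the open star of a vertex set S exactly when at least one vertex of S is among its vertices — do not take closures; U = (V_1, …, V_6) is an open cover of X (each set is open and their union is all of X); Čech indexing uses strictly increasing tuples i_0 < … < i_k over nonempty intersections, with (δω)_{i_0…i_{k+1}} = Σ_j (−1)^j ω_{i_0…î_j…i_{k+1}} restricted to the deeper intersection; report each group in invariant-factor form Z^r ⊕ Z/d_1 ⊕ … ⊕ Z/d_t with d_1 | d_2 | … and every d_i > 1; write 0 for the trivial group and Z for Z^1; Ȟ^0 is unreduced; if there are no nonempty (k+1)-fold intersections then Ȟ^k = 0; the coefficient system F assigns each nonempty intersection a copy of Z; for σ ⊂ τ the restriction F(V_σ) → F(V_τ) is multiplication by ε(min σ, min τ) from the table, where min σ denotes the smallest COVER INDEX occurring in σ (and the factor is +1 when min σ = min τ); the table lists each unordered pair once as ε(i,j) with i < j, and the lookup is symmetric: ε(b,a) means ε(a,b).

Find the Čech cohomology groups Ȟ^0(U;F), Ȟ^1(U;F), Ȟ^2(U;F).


nerve of the cover:
  V1={{t1},{t1,t2}} V2={{t4},{t2,t4},{t4,t6},{t2,t4,t6}} V3={{t3}} V4={{t2},{t6},{t1,t2},{t2,t4},{t2,t5},{t2,t6},{t4,t6},{t5,t6},{t6,t7},{t2,t4,t6},{t2,t5,t6},{t5,t6,t7}} V5={{t5},{t2,t5},{t5,t6},{t5,t7},{t2,t5,t6},{t5,t6,t7}} V6={{t7},{t5,t7},{t6,t7},{t5,t6,t7}}
  V14={{t1,t2}} V24={{t2,t4},{t4,t6},{t2,t4,t6}} V45={{t2,t5},{t5,t6},{t2,t5,t6},{t5,t6,t7}} V46={{t6,t7},{t5,t6,t7}} V56={{t5,t7},{t5,t6,t7}}
  V456={{t5,t6,t7}}
C dims 6,5,1; δ0: rk 4, SNF 1^4; δ1: rk 1, SNF 1^1
Ȟ^0 = (6 − 4) − 0 = 2, so Ȟ^0 ≅ Z^2
Ȟ^1 = (5 − 1) − 4 = 0, so Ȟ^1 ≅ 0
Ȟ^2 = (1 − 0) − 1 = 0, so Ȟ^2 ≅ 0

Ȟ^0(U;F) ≅ Z^2, Ȟ^1(U;F) ≅ 0, Ȟ^2(U;F) ≅ 0


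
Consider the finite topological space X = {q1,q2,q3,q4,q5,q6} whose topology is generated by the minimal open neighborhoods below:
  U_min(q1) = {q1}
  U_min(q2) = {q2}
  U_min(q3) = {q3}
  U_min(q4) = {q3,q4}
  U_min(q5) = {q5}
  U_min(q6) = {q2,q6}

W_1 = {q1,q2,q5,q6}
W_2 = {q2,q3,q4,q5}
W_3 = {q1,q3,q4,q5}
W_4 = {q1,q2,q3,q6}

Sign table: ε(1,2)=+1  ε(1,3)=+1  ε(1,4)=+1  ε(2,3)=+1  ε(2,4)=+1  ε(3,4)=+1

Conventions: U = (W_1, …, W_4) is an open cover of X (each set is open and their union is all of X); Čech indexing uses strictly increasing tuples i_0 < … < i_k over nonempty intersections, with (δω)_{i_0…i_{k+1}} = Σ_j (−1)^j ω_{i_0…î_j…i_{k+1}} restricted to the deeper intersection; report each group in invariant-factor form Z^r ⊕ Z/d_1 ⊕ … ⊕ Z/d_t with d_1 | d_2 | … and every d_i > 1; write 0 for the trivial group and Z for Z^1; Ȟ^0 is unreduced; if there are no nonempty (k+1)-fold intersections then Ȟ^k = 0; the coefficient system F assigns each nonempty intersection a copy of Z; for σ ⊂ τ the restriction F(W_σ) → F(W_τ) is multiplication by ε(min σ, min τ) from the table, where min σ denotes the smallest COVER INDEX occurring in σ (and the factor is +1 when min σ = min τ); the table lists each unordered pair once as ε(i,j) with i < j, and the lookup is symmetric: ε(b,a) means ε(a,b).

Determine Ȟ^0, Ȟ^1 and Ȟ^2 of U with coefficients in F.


nerve simplices:
  W12={q2,q5} W13={q1,q5} W14={q1,q2,q6} W23={q3,q4,q5} W24={q2,q3} W34={q1,q3}
  W123={q5} W124={q2} W134={q1} W234={q3}
C dims 4,6,4; δ0: rk 3, SNF 1^3; δ1: rk 3, SNF 1^3
degree 0: 4−3−0 = 1 → Ȟ^0 ≅ Z
degree 1: 6−3−3 = 0 → Ȟ^1 ≅ 0
degree 2: 4−0−3 = 1 → Ȟ^2 ≅ Z

Ȟ^0 ≅ Z, Ȟ^1 ≅ 0, Ȟ^2 ≅ Z


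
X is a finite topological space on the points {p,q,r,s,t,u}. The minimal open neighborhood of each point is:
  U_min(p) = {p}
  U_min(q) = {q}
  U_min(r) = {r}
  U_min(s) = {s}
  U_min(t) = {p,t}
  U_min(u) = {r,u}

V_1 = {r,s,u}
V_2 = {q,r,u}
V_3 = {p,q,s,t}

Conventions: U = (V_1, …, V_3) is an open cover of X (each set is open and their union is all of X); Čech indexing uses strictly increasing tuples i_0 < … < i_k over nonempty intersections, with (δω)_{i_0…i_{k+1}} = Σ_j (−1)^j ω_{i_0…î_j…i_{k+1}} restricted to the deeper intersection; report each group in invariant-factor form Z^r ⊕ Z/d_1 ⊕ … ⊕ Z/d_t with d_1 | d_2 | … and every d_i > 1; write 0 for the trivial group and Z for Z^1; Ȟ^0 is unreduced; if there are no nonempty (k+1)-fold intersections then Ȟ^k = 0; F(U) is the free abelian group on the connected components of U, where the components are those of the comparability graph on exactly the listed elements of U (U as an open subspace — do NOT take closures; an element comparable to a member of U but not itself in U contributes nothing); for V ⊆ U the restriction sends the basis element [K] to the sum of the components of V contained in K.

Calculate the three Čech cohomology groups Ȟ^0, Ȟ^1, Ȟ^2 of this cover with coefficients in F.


nerve simplices:
  V12={r,u} V13={s} V23={q}
components per intersection:
  V1: {r,u} {s}
  V2: {q} {r,u}
  V3: {p,t} {q} {s}
  V12: {r,u}
  V13: {s}
  V23: {q}
C dims 7,3; δ0: rk 3, SNF 1^3
degree 0: 7−3−0 = 4 → Ȟ^0 ≅ Z^4
degree 1: 3−0−3 = 0 → Ȟ^1 ≅ 0
degree 2: 0−0−0 = 0 → Ȟ^2 ≅ 0

Ȟ^0 = Z^4, Ȟ^1 = 0 and Ȟ^2 = 0


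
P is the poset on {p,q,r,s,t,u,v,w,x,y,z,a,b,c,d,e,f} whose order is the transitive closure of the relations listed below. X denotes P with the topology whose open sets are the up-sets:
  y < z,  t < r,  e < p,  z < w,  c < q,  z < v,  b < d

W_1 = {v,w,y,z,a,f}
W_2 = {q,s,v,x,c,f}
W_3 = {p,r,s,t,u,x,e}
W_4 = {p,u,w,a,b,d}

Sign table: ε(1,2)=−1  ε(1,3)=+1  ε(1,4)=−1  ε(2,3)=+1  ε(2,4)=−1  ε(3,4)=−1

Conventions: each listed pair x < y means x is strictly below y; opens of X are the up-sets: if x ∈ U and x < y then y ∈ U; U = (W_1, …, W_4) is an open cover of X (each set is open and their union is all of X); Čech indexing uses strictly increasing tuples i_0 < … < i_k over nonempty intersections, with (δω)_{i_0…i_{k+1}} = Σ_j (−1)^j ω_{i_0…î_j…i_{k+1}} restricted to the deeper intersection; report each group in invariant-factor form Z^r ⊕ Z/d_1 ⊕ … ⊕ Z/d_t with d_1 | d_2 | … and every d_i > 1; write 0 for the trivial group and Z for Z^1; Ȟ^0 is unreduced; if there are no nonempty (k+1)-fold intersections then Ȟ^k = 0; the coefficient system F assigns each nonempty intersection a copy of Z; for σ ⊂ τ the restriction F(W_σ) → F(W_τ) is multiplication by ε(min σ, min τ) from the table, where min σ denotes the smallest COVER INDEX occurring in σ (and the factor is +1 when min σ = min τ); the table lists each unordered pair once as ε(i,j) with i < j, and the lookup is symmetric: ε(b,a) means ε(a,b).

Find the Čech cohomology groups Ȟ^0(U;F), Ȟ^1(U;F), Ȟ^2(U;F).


cover nerve:
  W12={v,f} W14={w,a} W23={s,x} W34={p,u}
C dims 4,4; δ0: rk 4, SNF 1^3·2
Ȟ^0: (4−4)−0=0 ⇒ 0
Ȟ^1: (4−0)−4=0 plus torsion [2] ⇒ Z/2
Ȟ^2: (0−0)−0=0 ⇒ 0

Ȟ^0 ≅ 0, Ȟ^1 ≅ Z/2, Ȟ^2 ≅ 0


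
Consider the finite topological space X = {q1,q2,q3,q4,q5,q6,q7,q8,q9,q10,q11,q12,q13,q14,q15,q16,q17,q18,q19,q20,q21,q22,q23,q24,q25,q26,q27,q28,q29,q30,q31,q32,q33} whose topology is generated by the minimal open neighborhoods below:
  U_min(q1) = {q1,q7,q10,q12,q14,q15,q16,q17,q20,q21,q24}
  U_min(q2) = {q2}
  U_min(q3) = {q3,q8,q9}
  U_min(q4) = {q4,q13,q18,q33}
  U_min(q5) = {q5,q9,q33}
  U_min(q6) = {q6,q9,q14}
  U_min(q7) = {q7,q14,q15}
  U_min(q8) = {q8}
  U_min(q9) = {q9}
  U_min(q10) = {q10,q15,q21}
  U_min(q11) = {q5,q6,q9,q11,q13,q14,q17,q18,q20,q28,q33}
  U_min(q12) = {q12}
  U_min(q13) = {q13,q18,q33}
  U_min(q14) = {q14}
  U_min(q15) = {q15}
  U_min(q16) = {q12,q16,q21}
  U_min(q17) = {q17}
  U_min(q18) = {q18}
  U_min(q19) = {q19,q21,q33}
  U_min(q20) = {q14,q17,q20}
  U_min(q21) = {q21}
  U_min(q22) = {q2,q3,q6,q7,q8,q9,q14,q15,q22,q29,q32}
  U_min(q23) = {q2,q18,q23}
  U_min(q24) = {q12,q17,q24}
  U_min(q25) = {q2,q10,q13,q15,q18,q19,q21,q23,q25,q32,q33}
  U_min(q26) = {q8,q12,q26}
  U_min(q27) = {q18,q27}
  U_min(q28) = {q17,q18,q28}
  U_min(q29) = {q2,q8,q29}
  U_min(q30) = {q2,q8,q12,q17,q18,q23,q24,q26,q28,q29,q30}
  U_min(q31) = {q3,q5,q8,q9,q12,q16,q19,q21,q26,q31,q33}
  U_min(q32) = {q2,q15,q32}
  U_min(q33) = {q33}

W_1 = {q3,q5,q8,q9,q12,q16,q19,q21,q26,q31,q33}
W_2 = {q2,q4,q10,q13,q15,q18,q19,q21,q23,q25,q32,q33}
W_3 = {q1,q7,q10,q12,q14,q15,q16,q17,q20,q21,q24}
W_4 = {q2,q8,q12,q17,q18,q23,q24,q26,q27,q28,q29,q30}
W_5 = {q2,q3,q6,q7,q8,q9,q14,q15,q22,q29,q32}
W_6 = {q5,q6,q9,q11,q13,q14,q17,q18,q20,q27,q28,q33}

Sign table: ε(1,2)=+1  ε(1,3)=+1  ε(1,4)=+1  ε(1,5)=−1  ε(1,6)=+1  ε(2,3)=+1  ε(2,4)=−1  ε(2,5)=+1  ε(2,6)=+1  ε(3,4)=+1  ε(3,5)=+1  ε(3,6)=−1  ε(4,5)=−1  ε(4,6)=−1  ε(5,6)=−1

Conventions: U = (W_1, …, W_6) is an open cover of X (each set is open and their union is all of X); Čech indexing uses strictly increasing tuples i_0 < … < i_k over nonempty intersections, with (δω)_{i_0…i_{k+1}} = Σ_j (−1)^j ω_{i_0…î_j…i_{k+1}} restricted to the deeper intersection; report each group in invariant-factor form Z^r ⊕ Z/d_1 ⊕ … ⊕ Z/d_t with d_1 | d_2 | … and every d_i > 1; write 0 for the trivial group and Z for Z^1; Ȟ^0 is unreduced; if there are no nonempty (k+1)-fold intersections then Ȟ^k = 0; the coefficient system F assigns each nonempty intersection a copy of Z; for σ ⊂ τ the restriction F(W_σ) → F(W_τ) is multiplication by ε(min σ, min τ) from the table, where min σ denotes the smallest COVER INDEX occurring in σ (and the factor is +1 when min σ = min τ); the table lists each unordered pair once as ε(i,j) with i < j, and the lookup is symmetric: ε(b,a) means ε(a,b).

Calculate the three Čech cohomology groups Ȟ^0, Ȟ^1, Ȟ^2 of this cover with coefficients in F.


cover nerve:
  W12={q19,q21,q33} W13={q12,q16,q21} W14={q8,q12,q26} W15={q3,q8,q9} W16={q5,q9,q33} W23={q10,q15,q21} W24={q2,q18,q23} W25={q2,q15,q32} W26={q13,q18,q33} W34={q12,q17,q24} W35={q7,q14,q15} W36={q14,q17,q20} W45={q2,q8,q29} W46={q17,q18,q27,q28} W56={q6,q9,q14}
  W123={q21} W126={q33} W134={q12} W145={q8} W156={q9} W235={q15} W245={q2} W246={q18} W346={q17} W356={q14}
C dims 6,15,10; δ0: rk 6, SNF 1^5·2; δ1: rk 9, SNF 1^9
Ȟ^0: (6−6)−0=0 ⇒ 0
Ȟ^1: (15−9)−6=0 plus torsion [2] ⇒ Z/2
Ȟ^2: (10−0)−9=1 ⇒ Z

Ȟ^0 ≅ 0; Ȟ^1 ≅ Z/2; Ȟ^2 ≅ Z


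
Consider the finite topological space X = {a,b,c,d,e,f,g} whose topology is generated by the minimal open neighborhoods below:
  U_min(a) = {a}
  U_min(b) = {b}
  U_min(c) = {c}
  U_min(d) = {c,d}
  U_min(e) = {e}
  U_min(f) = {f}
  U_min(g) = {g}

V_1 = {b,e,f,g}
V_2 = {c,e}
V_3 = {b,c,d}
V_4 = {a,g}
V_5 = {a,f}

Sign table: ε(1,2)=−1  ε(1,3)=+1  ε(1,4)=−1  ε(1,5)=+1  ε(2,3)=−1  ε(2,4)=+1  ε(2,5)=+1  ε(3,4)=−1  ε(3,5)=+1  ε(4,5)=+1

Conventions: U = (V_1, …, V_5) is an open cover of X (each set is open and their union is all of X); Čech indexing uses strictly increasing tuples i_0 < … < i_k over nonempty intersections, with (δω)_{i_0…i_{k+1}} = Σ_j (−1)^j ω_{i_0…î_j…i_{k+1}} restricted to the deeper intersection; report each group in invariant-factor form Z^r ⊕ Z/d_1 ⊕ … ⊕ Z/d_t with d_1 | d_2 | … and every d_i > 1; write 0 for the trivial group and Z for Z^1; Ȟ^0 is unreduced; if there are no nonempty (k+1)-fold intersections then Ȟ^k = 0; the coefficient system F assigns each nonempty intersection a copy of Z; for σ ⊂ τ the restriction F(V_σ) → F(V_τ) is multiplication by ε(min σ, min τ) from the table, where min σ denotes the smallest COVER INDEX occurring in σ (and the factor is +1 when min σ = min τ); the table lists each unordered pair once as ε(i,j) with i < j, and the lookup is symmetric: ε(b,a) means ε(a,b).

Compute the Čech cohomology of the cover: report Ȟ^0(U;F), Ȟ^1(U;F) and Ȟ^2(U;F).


Ȟ^0 = 0, Ȟ^1 = Z ⊕ Z/2 and Ȟ^2 = 0

cover nerve:
  V12={e} V13={b} V14={g} V15={f} V23={c} V45={a}
C dims 5,6; δ0: rk 5, SNF 1^4·2
Ȟ^0: (5−5)−0=0 ⇒ 0
Ȟ^1: (6−0)−5=1 plus torsion [2] ⇒ Z ⊕ Z/2
Ȟ^2: (0−0)−0=0 ⇒ 0


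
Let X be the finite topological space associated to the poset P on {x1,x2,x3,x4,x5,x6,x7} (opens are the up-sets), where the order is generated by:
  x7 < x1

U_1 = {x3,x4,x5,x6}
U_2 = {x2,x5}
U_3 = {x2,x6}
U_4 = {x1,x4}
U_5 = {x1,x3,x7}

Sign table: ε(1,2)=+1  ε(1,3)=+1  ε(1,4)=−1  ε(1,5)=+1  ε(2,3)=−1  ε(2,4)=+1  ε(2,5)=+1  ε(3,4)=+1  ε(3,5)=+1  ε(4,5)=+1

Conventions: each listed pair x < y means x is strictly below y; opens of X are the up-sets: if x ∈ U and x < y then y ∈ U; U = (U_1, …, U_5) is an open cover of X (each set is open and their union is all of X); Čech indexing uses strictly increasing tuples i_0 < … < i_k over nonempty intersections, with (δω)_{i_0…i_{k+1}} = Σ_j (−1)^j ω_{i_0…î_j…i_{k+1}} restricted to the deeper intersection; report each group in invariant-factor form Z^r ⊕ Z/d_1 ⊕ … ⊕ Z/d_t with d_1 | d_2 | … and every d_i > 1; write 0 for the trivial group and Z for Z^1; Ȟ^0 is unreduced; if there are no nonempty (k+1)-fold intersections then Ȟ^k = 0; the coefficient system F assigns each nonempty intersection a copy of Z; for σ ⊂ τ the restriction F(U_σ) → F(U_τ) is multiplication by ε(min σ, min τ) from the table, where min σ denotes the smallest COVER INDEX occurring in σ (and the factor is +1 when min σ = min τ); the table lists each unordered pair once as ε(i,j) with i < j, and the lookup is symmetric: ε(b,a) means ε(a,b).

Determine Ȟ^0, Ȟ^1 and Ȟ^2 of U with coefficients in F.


Ȟ^0 ≅ 0, Ȟ^1 ≅ Z ⊕ Z/2 and Ȟ^2 ≅ 0

nonempty overlaps:
  U12={x5} U13={x6} U14={x4} U15={x3} U23={x2} U45={x1}
C dims 5,6; δ0: rk 5, SNF 1^4·2
degree 0: 5−5−0 = 0 → Ȟ^0 ≅ 0
degree 1: 6−0−5 = 1 plus torsion [2] → Ȟ^1 ≅ Z ⊕ Z/2
degree 2: 0−0−0 = 0 → Ȟ^2 ≅ 0


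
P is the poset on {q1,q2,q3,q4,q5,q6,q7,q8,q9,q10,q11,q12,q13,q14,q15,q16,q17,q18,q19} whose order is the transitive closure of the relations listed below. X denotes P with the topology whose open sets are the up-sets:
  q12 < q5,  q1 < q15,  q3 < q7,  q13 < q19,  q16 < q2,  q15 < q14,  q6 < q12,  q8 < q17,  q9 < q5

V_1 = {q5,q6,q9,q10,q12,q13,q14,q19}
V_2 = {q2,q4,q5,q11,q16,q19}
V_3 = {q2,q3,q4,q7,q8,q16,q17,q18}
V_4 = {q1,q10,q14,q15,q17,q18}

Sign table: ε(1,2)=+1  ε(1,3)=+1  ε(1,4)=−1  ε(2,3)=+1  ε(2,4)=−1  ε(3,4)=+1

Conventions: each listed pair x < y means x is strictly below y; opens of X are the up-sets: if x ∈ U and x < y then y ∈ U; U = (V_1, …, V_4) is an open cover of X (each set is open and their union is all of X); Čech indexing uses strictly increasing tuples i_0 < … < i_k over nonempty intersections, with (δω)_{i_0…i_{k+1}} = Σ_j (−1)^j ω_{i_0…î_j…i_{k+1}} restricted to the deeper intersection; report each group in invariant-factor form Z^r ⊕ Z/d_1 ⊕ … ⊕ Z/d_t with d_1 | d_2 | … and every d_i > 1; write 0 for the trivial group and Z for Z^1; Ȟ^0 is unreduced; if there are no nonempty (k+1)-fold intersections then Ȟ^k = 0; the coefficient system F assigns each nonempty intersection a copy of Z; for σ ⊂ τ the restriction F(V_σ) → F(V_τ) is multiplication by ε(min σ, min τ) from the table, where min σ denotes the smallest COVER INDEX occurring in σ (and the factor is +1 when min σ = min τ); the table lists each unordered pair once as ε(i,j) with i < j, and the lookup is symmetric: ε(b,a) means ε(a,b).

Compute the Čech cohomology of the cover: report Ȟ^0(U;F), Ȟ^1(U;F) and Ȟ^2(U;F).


Ȟ^0 = 0,  Ȟ^1 = Z/2,  Ȟ^2 = 0

nerve of the cover:
  V12={q5,q19} V14={q10,q14} V23={q2,q4,q16} V34={q17,q18}
C dims 4,4; δ0: rk 4, SNF 1^3·2
Ȟ^0 = (4 − 4) − 0 = 0, so Ȟ^0 ≅ 0
Ȟ^1 = (4 − 0) − 4 = 0 plus torsion [2], so Ȟ^1 ≅ Z/2
Ȟ^2 = (0 − 0) − 0 = 0, so Ȟ^2 ≅ 0


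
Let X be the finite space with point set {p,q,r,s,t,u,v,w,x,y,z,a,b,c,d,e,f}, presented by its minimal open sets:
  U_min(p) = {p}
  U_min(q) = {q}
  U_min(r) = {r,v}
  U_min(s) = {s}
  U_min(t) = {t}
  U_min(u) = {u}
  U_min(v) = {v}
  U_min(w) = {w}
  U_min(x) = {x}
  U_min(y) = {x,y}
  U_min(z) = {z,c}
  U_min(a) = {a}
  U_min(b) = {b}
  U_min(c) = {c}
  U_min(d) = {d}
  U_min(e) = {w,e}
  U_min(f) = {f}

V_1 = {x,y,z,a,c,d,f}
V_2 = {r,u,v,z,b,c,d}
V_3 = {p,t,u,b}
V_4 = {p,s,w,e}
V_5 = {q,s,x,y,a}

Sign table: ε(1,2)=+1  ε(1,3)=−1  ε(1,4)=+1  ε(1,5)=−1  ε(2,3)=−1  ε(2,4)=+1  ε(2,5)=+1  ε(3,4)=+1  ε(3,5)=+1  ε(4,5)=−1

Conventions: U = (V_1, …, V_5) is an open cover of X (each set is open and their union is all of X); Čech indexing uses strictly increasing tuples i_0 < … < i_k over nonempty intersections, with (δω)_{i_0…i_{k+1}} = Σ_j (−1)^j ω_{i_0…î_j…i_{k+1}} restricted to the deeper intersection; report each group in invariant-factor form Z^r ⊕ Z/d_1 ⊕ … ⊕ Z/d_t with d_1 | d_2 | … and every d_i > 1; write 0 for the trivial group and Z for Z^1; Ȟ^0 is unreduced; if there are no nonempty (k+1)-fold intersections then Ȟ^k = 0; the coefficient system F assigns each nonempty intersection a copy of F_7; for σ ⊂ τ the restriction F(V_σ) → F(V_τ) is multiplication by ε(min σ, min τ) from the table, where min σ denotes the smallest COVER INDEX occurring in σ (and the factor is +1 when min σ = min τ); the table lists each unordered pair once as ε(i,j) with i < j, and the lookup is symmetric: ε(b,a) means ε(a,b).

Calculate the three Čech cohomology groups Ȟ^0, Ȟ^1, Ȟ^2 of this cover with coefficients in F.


cover nerve:
  V12={z,c,d} V15={x,y,a} V23={u,b} V34={p} V45={s}
C dims 5,5; δ0: rk_F7 5
Ȟ^0: (5−5)−0=0 ⇒ 0
Ȟ^1: (5−0)−5=0 ⇒ 0
Ȟ^2: (0−0)−0=0 ⇒ 0

Ȟ^0 ≅ 0, Ȟ^1 ≅ 0 and Ȟ^2 ≅ 0


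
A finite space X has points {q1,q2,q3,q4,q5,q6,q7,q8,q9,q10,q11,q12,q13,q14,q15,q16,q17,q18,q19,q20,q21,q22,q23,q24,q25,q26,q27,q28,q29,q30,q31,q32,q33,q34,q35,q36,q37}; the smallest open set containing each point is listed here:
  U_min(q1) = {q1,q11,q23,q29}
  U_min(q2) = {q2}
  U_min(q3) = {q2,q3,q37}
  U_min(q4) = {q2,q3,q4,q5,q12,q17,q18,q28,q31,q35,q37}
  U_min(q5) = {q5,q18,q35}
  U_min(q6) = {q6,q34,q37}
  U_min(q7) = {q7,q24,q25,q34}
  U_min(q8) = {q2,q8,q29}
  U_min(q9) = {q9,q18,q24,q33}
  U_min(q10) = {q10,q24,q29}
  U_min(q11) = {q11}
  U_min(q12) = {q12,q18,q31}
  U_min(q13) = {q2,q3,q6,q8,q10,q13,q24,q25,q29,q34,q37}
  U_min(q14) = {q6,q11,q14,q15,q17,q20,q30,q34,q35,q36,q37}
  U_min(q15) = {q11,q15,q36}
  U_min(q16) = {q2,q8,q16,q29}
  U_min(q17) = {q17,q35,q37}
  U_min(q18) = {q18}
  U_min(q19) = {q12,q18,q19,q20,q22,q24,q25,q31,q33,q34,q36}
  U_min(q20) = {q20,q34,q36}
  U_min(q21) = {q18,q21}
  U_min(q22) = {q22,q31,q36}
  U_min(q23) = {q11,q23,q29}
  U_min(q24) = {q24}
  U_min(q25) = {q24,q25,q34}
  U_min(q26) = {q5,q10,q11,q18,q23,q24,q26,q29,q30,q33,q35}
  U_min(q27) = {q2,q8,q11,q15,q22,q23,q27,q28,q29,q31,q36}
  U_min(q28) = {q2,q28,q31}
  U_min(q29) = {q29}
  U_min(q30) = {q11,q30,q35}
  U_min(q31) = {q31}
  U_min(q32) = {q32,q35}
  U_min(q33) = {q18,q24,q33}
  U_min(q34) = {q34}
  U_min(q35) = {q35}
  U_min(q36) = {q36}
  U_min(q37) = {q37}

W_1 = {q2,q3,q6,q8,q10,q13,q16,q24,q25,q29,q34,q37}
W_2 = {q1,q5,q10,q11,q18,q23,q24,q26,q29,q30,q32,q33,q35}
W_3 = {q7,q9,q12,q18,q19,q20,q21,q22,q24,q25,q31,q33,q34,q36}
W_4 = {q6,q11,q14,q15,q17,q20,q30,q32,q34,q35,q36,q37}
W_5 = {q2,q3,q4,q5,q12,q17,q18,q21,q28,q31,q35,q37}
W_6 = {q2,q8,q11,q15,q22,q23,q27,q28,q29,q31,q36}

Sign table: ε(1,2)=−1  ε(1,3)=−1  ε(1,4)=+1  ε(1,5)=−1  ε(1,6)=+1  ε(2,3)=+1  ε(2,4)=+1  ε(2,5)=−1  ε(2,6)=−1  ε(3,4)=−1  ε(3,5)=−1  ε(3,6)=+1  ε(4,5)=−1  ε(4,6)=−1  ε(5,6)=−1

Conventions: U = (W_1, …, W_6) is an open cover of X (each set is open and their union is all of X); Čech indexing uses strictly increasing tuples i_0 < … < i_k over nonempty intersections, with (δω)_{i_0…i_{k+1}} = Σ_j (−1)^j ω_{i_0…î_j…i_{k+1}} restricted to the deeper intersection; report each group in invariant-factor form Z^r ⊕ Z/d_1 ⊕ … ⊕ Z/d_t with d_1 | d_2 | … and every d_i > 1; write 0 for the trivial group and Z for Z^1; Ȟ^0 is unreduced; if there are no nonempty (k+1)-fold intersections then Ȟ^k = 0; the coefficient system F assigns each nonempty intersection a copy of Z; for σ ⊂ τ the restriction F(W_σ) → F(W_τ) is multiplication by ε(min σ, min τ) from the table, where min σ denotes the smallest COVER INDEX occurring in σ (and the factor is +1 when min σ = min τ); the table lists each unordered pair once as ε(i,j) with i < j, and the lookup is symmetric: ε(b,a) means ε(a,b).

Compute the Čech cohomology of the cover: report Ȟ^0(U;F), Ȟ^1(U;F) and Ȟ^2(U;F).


nerve of the cover:
  W12={q10,q24,q29} W13={q24,q25,q34} W14={q6,q34,q37} W15={q2,q3,q37} W16={q2,q8,q29} W23={q18,q24,q33} W24={q11,q30,q32,q35} W25={q5,q18,q35} W26={q11,q23,q29} W34={q20,q34,q36} W35={q12,q18,q21,q31} W36={q22,q31,q36} W45={q17,q35,q37} W46={q11,q15,q36} W56={q2,q28,q31}
  W123={q24} W126={q29} W134={q34} W145={q37} W156={q2} W235={q18} W245={q35} W246={q11} W346={q36} W356={q31}
C dims 6,15,10; δ0: rk 6, SNF 1^5·2; δ1: rk 9, SNF 1^9
Ȟ^0 = (6 − 6) − 0 = 0, so Ȟ^0 ≅ 0
Ȟ^1 = (15 − 9) − 6 = 0 plus torsion [2], so Ȟ^1 ≅ Z/2
Ȟ^2 = (10 − 0) − 9 = 1, so Ȟ^2 ≅ Z

Ȟ^0 = 0, Ȟ^1 = Z/2, Ȟ^2 = Z
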